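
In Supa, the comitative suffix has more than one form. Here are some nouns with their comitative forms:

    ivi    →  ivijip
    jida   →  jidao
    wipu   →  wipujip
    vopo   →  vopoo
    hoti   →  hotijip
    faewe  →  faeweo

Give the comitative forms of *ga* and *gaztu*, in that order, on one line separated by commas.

gao, gaztujip

Looking at the last vowel of each stem: -jip when the last vowel of the stem is a high vowel (*ivi*, *wipu*, *hoti*); -o when the last vowel of the stem is a non-high vowel (*jida*, *vopo*, *faewe*).
*ga* — last vowel /a/ (a non-high vowel) → -o → *gao*.
*gaztu* — last vowel /u/ (a high vowel) → -jip → *gaztujip*.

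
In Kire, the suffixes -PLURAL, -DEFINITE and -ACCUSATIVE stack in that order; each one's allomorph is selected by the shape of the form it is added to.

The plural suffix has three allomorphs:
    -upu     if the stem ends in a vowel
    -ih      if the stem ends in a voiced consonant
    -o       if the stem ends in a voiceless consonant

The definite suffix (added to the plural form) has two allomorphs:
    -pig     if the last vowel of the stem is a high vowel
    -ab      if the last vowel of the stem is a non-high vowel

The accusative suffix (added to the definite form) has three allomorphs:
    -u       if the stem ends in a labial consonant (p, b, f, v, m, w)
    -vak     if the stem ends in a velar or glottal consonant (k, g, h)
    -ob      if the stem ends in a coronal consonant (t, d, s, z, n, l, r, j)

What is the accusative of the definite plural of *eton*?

etonihpigvak

The final sound of *eton* is /n/, which is a voiced consonant, so the plural suffix is -ih, giving *etonih*.
The plural form *etonih* — last vowel /i/ (a high vowel) → -pig → *etonihpig*.
The definite form *etonihpig* — final consonant /g/ (velar/glottal) → -vak → *etonihpigvak*.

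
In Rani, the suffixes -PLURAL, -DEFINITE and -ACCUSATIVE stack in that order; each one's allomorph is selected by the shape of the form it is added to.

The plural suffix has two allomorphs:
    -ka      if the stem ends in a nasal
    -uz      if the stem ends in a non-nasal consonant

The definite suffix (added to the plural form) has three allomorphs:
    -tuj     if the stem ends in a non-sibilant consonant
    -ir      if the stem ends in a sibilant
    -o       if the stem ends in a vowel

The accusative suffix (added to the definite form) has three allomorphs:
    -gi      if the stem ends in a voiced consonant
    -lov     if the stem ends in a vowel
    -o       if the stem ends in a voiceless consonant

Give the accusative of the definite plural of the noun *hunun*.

hununkaolov

*hunun*: final consonant = /n/, a nasal → -ka → *hununka*.
The plural form *hununka*: final sound = /a/, a vowel → -o → *hununkao*.
Since the final sound of the definite form *hununkao* is /o/ (a vowel), it takes -lov, giving *hununkaolov*.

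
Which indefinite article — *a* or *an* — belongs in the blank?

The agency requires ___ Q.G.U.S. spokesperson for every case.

The indefinite article is chosen by the initial *sound* of the following word, not its spelling.
The initialism *Q.G.U.S.* is read letter by letter; the first letter, Q, is pronounced /kjuː/, which begins with a consonant sound.
So the article is *a*: The agency requires a Q.G.U.S. spokesperson for every case.

a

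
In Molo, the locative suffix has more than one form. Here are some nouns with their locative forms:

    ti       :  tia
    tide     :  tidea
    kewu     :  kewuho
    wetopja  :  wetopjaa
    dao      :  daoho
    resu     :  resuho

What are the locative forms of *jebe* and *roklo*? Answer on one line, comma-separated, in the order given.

Looking at the last vowel of each stem: -ho when the last vowel of the stem is a rounded vowel (*kewu*, *dao*, *resu*); -a when the last vowel of the stem is an unrounded vowel (*ti*, *tide*, *wetopja*).
Since the last vowel of *jebe* is /e/ (an unrounded vowel), it takes -a, giving *jebea*.
*roklo* — last vowel /o/ (a rounded vowel) → -ho → *rokloho*.

jebea, rokloho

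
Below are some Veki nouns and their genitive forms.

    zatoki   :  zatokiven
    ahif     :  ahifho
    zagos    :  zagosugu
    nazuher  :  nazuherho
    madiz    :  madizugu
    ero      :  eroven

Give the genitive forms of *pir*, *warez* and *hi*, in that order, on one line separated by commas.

Looking at the final sound of each stem: -ugu when the stem ends in a sibilant (*zagos*, *madiz*); -ho when the stem ends in a non-sibilant consonant (*ahif*, *nazuher*); -ven when the stem ends in a vowel (*zatoki*, *ero*).
*pir* — final sound /r/ (a non-sibilant consonant) → -ho → *pirho*.
The final sound of *warez* is /z/, which is a sibilant, so the suffix is -ugu, giving *warezugu*.
The final sound of *hi* is /i/, which is a vowel, so the suffix is -ven, giving *hiven*.

pirho, warezugu, hiven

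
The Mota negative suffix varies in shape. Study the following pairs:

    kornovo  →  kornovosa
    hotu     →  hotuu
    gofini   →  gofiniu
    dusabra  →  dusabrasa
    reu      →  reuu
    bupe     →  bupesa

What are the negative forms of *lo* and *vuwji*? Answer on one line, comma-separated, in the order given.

losa, vuwjiu

Looking at the last vowel of each stem: -u when the last vowel of the stem is a high vowel (*hotu*, *gofini*, *reu*); -sa when the last vowel of the stem is a non-high vowel (*kornovo*, *dusabra*, *bupe*).
*lo* — last vowel /o/ (a non-high vowel) → -sa → *losa*.
The last vowel of *vuwji* is /i/, which is a high vowel, so the suffix is -u, giving *vuwjiu*.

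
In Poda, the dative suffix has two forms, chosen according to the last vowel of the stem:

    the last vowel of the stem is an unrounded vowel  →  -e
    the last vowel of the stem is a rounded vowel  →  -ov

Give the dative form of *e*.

ee

*e* — last vowel /e/ (an unrounded vowel) → -e → *ee*.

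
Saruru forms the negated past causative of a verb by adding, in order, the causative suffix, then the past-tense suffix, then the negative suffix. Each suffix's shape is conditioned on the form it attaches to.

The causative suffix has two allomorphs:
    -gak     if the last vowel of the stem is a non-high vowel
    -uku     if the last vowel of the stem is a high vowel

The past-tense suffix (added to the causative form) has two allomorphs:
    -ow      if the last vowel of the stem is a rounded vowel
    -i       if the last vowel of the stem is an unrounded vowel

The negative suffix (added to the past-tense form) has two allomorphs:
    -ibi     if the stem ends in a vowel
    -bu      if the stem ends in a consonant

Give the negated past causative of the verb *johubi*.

The last vowel of *johubi* is /i/, which is a high vowel, so the causative suffix is -uku, giving *johubiuku*.
The causative form *johubiuku* — last vowel /u/ (a rounded vowel) → -ow → *johubiukuow*.
Since the final sound of the past-tense form *johubiukuow* is /w/ (a consonant), it takes -bu, giving *johubiukuowbu*.

johubiukuowbu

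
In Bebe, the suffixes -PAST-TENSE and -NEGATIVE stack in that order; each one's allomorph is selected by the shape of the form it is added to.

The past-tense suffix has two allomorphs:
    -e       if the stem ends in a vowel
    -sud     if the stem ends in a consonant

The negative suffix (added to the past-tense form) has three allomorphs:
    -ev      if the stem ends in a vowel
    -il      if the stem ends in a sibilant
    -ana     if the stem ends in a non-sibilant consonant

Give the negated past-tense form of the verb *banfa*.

*banfa*: final sound = /a/, a vowel → -e → *banfae*.
The past-tense form *banfae* — final sound /e/ (a vowel) → -ev → *banfaeev*.

banfaeev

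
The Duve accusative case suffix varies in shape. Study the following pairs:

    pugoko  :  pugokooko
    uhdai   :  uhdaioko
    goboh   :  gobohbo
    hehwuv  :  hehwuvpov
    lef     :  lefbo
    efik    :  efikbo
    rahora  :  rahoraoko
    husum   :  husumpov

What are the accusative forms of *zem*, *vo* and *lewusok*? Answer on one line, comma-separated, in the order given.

zempov, vooko, lewusokbo

Looking at the final sound of each stem: -bo when the stem ends in a voiceless consonant (*goboh*, *lef*, *efik*); -pov when the stem ends in a voiced consonant (*hehwuv*, *husum*); -oko when the stem ends in a vowel (*pugoko*, *uhdai*, *rahora*).
*zem*: final sound = /m/, a voiced consonant → -pov → *zempov*.
*vo*: final sound = /o/, a vowel → -oko → *vooko*.
The final sound of *lewusok* is /k/, which is a voiceless consonant, so the suffix is -bo, giving *lewusokbo*.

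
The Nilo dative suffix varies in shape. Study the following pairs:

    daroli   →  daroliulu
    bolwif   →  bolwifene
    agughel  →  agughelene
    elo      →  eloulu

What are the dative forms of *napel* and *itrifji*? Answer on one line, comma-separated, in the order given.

napelene, itrifjiulu

Looking at the final sound of each stem: -ene when the stem ends in a consonant (*bolwif*, *agughel*); -ulu when the stem ends in a vowel (*daroli*, *elo*).
Since the final sound of *napel* is /l/ (a consonant), it takes -ene, giving *napelene*.
*itrifji*: final sound = /i/, a vowel → -ulu → *itrifjiulu*.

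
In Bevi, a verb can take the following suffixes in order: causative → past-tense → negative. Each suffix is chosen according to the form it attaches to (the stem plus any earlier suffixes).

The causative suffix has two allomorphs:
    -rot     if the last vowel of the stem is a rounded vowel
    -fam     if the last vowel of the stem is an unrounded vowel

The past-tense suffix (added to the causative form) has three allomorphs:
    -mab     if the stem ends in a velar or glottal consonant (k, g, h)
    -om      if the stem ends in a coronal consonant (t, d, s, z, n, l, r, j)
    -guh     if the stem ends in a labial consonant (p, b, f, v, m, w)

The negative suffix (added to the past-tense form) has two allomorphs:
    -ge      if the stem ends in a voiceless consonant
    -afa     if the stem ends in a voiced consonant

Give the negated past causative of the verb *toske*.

toskefamguhge

The last vowel of *toske* is /e/, which is an unrounded vowel, so the causative suffix is -fam, giving *toskefam*.
The causative form *toskefam* — final consonant /m/ (labial) → -guh → *toskefamguh*.
The final consonant of the past-tense form *toskefamguh* is /h/, which is voiceless, so the negative suffix is -ge, giving *toskefamguhge*.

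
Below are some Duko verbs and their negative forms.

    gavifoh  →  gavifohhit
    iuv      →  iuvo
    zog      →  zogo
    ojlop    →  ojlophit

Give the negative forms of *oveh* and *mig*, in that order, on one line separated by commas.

ovehhit, migo

The suffix is conditioned by the final consonant: -hit when the stem ends in a voiceless consonant (*gavifoh*, *ojlop*); -o when the stem ends in a voiced consonant (*iuv*, *zog*).
The final consonant of *oveh* is /h/, which is voiceless, so the suffix is -hit, giving *ovehhit*.
*mig* — final consonant /g/ (voiced) → -o → *migo*.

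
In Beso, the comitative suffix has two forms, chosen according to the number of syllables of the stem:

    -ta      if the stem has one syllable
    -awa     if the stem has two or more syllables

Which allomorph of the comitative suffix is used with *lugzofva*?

-awa

*lugzofva* (3 syllables) → -awa.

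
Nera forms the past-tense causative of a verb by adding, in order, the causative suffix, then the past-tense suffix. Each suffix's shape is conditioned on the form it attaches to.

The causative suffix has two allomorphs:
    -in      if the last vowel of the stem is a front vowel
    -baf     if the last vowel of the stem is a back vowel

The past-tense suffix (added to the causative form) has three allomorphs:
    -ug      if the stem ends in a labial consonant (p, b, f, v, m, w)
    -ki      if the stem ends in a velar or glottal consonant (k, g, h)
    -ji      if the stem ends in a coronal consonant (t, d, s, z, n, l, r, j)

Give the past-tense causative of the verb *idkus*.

*idkus* — last vowel /u/ (a back vowel) → -baf → *idkusbaf*.
Since the final consonant of the causative form *idkusbaf* is /f/ (labial), it takes -ug, giving *idkusbafug*.

idkusbafug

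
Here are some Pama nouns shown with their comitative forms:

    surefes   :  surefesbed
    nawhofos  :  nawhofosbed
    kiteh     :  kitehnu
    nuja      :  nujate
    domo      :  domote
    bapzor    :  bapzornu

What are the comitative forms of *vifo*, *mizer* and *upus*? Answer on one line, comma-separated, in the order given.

vifote, mizernu, upusbed

Looking at the final sound of each stem: -bed when the stem ends in a sibilant (*surefes*, *nawhofos*); -nu when the stem ends in a non-sibilant consonant (*kiteh*, *bapzor*); -te when the stem ends in a vowel (*nuja*, *domo*).
*vifo* — final sound /o/ (a vowel) → -te → *vifote*.
*mizer*: final sound = /r/, a non-sibilant consonant → -nu → *mizernu*.
The final sound of *upus* is /s/, which is a sibilant, so the suffix is -bed, giving *upusbed*.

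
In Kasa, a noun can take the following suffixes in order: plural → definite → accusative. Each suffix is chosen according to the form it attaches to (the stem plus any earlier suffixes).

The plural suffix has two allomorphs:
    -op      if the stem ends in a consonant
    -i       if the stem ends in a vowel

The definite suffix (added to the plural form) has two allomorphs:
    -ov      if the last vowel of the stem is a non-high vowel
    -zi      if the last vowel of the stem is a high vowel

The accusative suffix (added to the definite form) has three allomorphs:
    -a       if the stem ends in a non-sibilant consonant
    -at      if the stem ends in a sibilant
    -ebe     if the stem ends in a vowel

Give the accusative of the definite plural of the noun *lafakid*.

lafakidopova

Since the final sound of *lafakid* is /d/ (a consonant), it takes -op, giving *lafakidop*.
The plural form *lafakidop* — last vowel /o/ (a non-high vowel) → -ov → *lafakidopov*.
The final sound of the definite form *lafakidopov* is /v/, which is a non-sibilant consonant, so the accusative suffix is -a, giving *lafakidopova*.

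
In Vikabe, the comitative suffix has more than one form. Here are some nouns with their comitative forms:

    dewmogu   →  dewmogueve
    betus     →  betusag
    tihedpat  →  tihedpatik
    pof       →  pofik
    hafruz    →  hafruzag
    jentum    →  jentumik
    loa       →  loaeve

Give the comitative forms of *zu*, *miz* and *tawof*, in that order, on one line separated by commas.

zueve, mizag, tawofik

Looking at the final sound of each stem: -ag when the stem ends in a sibilant (*betus*, *hafruz*); -ik when the stem ends in a non-sibilant consonant (*tihedpat*, *pof*, *jentum*); -eve when the stem ends in a vowel (*dewmogu*, *loa*).
*zu* — final sound /u/ (a vowel) → -eve → *zueve*.
The final sound of *miz* is /z/, which is a sibilant, so the suffix is -ag, giving *mizag*.
The final sound of *tawof* is /f/, which is a non-sibilant consonant, so the suffix is -ik, giving *tawofik*.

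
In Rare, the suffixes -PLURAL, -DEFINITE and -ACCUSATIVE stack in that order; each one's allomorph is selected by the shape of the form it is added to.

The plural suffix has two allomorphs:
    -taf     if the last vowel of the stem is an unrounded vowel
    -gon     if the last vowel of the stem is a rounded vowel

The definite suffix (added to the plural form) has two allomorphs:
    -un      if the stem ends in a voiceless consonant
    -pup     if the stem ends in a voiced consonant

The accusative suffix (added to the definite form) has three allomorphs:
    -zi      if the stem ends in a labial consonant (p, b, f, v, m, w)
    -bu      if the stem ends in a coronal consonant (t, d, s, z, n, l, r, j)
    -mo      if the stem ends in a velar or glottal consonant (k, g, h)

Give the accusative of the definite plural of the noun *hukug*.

hukuggonpupzi

*hukug*: last vowel = /u/, a rounded vowel → -gon → *hukuggon*.
The plural form *hukuggon* — final consonant /n/ (voiced) → -pup → *hukuggonpup*.
The definite form *hukuggonpup* — final consonant /p/ (labial) → -zi → *hukuggonpupzi*.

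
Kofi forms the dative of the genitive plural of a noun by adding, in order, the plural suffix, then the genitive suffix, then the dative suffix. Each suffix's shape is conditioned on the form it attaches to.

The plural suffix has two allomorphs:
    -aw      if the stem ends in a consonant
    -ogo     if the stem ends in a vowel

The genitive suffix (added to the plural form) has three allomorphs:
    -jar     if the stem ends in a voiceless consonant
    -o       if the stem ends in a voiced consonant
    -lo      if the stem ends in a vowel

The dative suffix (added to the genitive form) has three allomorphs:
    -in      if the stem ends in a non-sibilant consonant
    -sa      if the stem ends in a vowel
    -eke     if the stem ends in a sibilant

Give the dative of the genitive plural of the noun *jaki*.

Since the final sound of *jaki* is /i/ (a vowel), it takes -ogo, giving *jakiogo*.
The plural form *jakiogo*: final sound = /o/, a vowel → -lo → *jakiogolo*.
The final sound of the genitive form *jakiogolo* is /o/, which is a vowel, so the dative suffix is -sa, giving *jakiogolosa*.

jakiogolosa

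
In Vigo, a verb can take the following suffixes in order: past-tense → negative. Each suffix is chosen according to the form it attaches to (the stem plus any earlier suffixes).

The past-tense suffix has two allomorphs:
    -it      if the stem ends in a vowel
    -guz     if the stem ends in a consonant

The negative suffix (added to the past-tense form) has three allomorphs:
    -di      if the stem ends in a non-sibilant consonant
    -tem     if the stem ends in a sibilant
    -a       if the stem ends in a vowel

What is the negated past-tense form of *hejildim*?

hejildimguztem

*hejildim* — final sound /m/ (a consonant) → -guz → *hejildimguz*.
Since the final sound of the past-tense form *hejildimguz* is /z/ (a sibilant), it takes -tem, giving *hejildimguztem*.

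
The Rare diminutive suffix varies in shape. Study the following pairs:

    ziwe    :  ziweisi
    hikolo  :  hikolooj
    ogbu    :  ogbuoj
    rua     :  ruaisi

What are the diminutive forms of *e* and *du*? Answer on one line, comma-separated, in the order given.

eisi, duoj

The alternation tracks the last vowel of the stem — -oj when the last vowel of the stem is a rounded vowel (*hikolo*, *ogbu*); -isi when the last vowel of the stem is an unrounded vowel (*ziwe*, *rua*).
*e*: last vowel = /e/, an unrounded vowel → -isi → *eisi*.
*du*: last vowel = /u/, a rounded vowel → -oj → *duoj*.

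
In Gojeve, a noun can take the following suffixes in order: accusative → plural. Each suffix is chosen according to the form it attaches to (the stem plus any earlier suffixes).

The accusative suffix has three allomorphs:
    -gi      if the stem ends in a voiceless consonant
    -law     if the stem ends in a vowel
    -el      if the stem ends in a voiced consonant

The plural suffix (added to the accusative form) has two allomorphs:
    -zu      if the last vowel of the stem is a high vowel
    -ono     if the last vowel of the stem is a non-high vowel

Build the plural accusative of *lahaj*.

lahajelono

*lahaj* — final sound /j/ (a voiced consonant) → -el → *lahajel*.
The last vowel of the accusative form *lahajel* is /e/, which is a non-high vowel, so the plural suffix is -ono, giving *lahajelono*.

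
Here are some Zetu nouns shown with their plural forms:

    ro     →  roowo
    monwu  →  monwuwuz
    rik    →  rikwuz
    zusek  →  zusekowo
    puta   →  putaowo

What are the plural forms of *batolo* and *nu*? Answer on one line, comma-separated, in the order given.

The suffix is conditioned by the last vowel: -wuz when the last vowel of the stem is a high vowel (*monwu*, *rik*); -owo when the last vowel of the stem is a non-high vowel (*ro*, *zusek*, *puta*).
*batolo* — last vowel /o/ (a non-high vowel) → -owo → *batoloowo*.
The last vowel of *nu* is /u/, which is a high vowel, so the suffix is -wuz, giving *nuwuz*.

batoloowo, nuwuz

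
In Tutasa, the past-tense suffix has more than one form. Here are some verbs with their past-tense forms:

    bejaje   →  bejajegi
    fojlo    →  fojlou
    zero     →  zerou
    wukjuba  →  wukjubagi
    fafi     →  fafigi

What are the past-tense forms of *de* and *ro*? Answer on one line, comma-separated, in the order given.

degi, rou

The alternation tracks the last vowel of the stem — -u when the last vowel of the stem is a rounded vowel (*fojlo*, *zero*); -gi when the last vowel of the stem is an unrounded vowel (*bejaje*, *wukjuba*, *fafi*).
The last vowel of *de* is /e/, which is an unrounded vowel, so the suffix is -gi, giving *degi*.
*ro* — last vowel /o/ (a rounded vowel) → -u → *rou*.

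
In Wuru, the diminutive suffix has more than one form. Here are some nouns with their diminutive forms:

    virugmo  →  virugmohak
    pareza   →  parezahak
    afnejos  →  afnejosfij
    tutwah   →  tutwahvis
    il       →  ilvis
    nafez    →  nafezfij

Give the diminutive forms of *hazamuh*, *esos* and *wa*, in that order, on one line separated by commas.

hazamuhvis, esosfij, wahak

The alternation tracks the final sound of the stem — -fij when the stem ends in a sibilant (*afnejos*, *nafez*); -vis when the stem ends in a non-sibilant consonant (*tutwah*, *il*); -hak when the stem ends in a vowel (*virugmo*, *pareza*).
*hazamuh*: final sound = /h/, a non-sibilant consonant → -vis → *hazamuhvis*.
*esos*: final sound = /s/, a sibilant → -fij → *esosfij*.
*wa*: final sound = /a/, a vowel → -hak → *wahak*.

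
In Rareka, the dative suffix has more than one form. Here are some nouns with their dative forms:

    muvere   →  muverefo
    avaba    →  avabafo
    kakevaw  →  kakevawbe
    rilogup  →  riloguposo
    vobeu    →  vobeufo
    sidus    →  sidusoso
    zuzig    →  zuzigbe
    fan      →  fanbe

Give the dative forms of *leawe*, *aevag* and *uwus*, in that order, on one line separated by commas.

The pattern is voicing of the final sound: -oso when the stem ends in a voiceless consonant (*rilogup*, *sidus*); -be when the stem ends in a voiced consonant (*kakevaw*, *zuzig*, *fan*); -fo when the stem ends in a vowel (*muvere*, *avaba*, *vobeu*).
*leawe* — final sound /e/ (a vowel) → -fo → *leawefo*.
The final sound of *aevag* is /g/, which is a voiced consonant, so the suffix is -be, giving *aevagbe*.
*uwus* — final sound /s/ (a voiceless consonant) → -oso → *uwusoso*.

leawefo, aevagbe, uwusoso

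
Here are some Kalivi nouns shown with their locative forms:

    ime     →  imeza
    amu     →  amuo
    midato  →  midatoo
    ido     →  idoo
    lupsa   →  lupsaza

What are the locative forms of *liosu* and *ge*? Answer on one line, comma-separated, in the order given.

The pattern is rounding harmony: -o when the last vowel of the stem is a rounded vowel (*amu*, *midato*, *ido*); -za when the last vowel of the stem is an unrounded vowel (*ime*, *lupsa*).
*liosu*: last vowel = /u/, a rounded vowel → -o → *liosuo*.
The last vowel of *ge* is /e/, which is an unrounded vowel, so the suffix is -za, giving *geza*.

liosuo, geza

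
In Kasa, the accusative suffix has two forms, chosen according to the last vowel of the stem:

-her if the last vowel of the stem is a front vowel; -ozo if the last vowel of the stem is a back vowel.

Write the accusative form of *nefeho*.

*nefeho*: last vowel = /o/, a back vowel → -ozo → *nefehoozo*.

nefehoozo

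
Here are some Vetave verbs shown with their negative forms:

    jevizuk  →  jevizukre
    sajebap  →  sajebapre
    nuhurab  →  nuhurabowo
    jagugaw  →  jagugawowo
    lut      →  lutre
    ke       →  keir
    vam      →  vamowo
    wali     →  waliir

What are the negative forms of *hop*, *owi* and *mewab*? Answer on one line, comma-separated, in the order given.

The alternation tracks the final sound of the stem — -re when the stem ends in a voiceless consonant (*jevizuk*, *sajebap*, *lut*); -owo when the stem ends in a voiced consonant (*nuhurab*, *jagugaw*, *vam*); -ir when the stem ends in a vowel (*ke*, *wali*).
*hop* — final sound /p/ (a voiceless consonant) → -re → *hopre*.
Since the final sound of *owi* is /i/ (a vowel), it takes -ir, giving *owiir*.
*mewab*: final sound = /b/, a voiced consonant → -owo → *mewabowo*.

hopre, owiir, mewabowo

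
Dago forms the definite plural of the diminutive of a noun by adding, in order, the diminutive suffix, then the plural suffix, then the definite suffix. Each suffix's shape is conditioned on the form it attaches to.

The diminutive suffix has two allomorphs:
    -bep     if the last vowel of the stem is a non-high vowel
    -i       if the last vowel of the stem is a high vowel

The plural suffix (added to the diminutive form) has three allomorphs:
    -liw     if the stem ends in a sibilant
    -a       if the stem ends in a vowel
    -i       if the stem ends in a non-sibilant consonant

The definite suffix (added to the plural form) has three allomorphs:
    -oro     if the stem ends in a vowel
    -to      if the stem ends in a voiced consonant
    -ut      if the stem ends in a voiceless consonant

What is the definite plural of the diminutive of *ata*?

atabepioro

*ata*: last vowel = /a/, a non-high vowel → -bep → *atabep*.
The diminutive form *atabep*: final sound = /p/, a non-sibilant consonant → -i → *atabepi*.
The final sound of the plural form *atabepi* is /i/, which is a vowel, so the definite suffix is -oro, giving *atabepioro*.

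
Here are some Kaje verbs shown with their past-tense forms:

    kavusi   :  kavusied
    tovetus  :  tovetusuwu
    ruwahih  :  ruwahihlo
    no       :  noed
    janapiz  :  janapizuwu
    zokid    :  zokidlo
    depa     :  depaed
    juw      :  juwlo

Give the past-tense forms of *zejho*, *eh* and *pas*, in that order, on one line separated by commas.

The pattern is sibilance of the final sound: -uwu when the stem ends in a sibilant (*tovetus*, *janapiz*); -lo when the stem ends in a non-sibilant consonant (*ruwahih*, *zokid*, *juw*); -ed when the stem ends in a vowel (*kavusi*, *no*, *depa*).
Since the final sound of *zejho* is /o/ (a vowel), it takes -ed, giving *zejhoed*.
*eh* — final sound /h/ (a non-sibilant consonant) → -lo → *ehlo*.
The final sound of *pas* is /s/, which is a sibilant, so the suffix is -uwu, giving *pasuwu*.

zejhoed, ehlo, pasuwu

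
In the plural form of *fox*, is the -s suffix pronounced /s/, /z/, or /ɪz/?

/ɪz/

The stem *fox* ends in a sibilant (/s, z, ʃ, ʒ, tʃ, dʒ/).
The plural suffix surfaces as /ɪz/ after sibilants, /s/ after other voiceless consonants, and /z/ after other voiced sounds.
So the plural -s on *fox* is pronounced /ɪz/.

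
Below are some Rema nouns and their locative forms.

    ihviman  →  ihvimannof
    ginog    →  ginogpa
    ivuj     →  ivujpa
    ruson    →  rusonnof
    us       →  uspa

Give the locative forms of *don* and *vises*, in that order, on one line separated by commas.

The alternation tracks the final consonant of the stem — -nof when the stem ends in a nasal (*ihviman*, *ruson*); -pa when the stem ends in a non-nasal consonant (*ginog*, *ivuj*, *us*).
Since the final consonant of *don* is /n/ (a nasal), it takes -nof, giving *donnof*.
*vises*: final consonant = /s/, non-nasal → -pa → *visespa*.

donnof, visespa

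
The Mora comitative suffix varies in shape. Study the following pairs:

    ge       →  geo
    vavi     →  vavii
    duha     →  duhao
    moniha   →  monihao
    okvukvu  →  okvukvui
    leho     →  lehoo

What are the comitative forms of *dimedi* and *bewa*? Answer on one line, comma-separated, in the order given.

dimedii, bewao

Looking at the last vowel of each stem: -i when the last vowel of the stem is a high vowel (*vavi*, *okvukvu*); -o when the last vowel of the stem is a non-high vowel (*ge*, *duha*, *moniha*, *leho*).
*dimedi* — last vowel /i/ (a high vowel) → -i → *dimedii*.
The last vowel of *bewa* is /a/, which is a non-high vowel, so the suffix is -o, giving *bewao*.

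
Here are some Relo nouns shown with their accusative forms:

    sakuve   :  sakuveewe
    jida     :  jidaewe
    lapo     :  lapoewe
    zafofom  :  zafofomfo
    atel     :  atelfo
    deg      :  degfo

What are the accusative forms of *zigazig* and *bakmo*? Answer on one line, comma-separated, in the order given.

The pattern is consonant vs. vowel: -fo when the stem ends in a consonant (*zafofom*, *atel*, *deg*); -ewe when the stem ends in a vowel (*sakuve*, *jida*, *lapo*).
*zigazig* — final sound /g/ (a consonant) → -fo → *zigazigfo*.
The final sound of *bakmo* is /o/, which is a vowel, so the suffix is -ewe, giving *bakmoewe*.

zigazigfo, bakmoewe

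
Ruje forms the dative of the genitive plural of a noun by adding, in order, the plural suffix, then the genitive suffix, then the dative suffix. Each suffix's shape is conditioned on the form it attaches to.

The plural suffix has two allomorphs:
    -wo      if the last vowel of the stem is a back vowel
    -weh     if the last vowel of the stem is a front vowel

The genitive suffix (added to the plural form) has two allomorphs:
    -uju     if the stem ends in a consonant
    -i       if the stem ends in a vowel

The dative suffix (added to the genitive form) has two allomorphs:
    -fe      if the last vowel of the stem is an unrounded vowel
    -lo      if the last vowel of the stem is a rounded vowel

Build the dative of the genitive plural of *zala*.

The last vowel of *zala* is /a/, which is a back vowel, so the plural suffix is -wo, giving *zalawo*.
The final sound of the plural form *zalawo* is /o/, which is a vowel, so the genitive suffix is -i, giving *zalawoi*.
The genitive form *zalawoi* — last vowel /i/ (an unrounded vowel) → -fe → *zalawoife*.

zalawoife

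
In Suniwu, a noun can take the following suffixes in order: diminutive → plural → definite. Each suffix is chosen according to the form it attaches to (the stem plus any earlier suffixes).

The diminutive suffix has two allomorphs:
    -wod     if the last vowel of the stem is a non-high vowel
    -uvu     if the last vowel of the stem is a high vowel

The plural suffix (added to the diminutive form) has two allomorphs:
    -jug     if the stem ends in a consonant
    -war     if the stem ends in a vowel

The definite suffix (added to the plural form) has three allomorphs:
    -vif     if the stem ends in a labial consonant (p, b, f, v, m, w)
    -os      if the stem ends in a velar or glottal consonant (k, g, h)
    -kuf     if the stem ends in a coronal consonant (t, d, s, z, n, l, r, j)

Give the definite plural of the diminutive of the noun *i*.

iuvuwarkuf

*i* — last vowel /i/ (a high vowel) → -uvu → *iuvu*.
The final sound of the diminutive form *iuvu* is /u/, which is a vowel, so the plural suffix is -war, giving *iuvuwar*.
The final consonant of the plural form *iuvuwar* is /r/, which is coronal, so the definite suffix is -kuf, giving *iuvuwarkuf*.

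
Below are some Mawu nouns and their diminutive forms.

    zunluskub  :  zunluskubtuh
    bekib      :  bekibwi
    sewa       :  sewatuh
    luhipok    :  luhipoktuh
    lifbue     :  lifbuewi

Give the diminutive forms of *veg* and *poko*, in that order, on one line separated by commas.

vegwi, pokotuh

Looking at the last vowel of each stem: -wi when the last vowel of the stem is a front vowel (*bekib*, *lifbue*); -tuh when the last vowel of the stem is a back vowel (*zunluskub*, *sewa*, *luhipok*).
The last vowel of *veg* is /e/, which is a front vowel, so the suffix is -wi, giving *vegwi*.
Since the last vowel of *poko* is /o/ (a back vowel), it takes -tuh, giving *pokotuh*.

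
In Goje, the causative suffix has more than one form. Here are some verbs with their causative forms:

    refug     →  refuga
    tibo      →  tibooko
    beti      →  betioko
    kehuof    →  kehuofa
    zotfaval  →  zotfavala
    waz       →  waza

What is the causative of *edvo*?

Looking at the final sound of each stem: -a when the stem ends in a consonant (*refug*, *kehuof*, *zotfaval*, *waz*); -oko when the stem ends in a vowel (*tibo*, *beti*).
*edvo* — final sound /o/ (a vowel) → -oko → *edvooko*.

edvooko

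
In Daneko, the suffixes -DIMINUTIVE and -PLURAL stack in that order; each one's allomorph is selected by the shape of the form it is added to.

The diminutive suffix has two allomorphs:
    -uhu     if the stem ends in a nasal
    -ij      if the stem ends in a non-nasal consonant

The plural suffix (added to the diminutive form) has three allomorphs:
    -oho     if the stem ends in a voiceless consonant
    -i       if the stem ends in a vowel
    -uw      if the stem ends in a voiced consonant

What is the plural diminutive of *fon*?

*fon*: final consonant = /n/, a nasal → -uhu → *fonuhu*.
The diminutive form *fonuhu* — final sound /u/ (a vowel) → -i → *fonuhui*.

fonuhui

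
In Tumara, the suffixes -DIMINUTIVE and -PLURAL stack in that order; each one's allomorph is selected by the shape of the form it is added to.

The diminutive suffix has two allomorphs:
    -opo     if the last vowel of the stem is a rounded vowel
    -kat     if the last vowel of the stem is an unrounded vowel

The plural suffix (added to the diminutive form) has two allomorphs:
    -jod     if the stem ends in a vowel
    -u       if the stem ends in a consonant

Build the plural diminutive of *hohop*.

hohopopojod

The last vowel of *hohop* is /o/, which is a rounded vowel, so the diminutive suffix is -opo, giving *hohopopo*.
Since the final sound of the diminutive form *hohopopo* is /o/ (a vowel), it takes -jod, giving *hohopopojod*.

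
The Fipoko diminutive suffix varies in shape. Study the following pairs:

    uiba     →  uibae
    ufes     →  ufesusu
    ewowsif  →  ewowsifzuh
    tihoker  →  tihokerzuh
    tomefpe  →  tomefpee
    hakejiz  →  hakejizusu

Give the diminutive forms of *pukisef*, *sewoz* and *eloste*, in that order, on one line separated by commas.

pukisefzuh, sewozusu, elostee

The alternation tracks the final sound of the stem — -usu when the stem ends in a sibilant (*ufes*, *hakejiz*); -zuh when the stem ends in a non-sibilant consonant (*ewowsif*, *tihoker*); -e when the stem ends in a vowel (*uiba*, *tomefpe*).
Since the final sound of *pukisef* is /f/ (a non-sibilant consonant), it takes -zuh, giving *pukisefzuh*.
The final sound of *sewoz* is /z/, which is a sibilant, so the suffix is -usu, giving *sewozusu*.
Since the final sound of *eloste* is /e/ (a vowel), it takes -e, giving *elostee*.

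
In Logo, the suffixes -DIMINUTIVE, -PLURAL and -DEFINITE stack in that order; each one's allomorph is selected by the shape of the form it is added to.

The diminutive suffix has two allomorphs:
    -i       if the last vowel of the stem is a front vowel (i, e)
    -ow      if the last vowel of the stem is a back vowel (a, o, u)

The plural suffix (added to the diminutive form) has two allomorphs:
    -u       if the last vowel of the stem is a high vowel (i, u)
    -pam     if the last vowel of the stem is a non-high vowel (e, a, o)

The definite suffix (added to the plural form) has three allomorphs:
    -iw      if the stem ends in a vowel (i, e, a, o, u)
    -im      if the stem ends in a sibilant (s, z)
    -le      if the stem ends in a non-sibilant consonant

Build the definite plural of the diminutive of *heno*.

henoowpamle

*heno*: last vowel = /o/, a back vowel → -ow → *henoow*.
Since the last vowel of the diminutive form *henoow* is /o/ (a non-high vowel), it takes -pam, giving *henoowpam*.
The plural form *henoowpam*: final sound = /m/, a non-sibilant consonant → -le → *henoowpamle*.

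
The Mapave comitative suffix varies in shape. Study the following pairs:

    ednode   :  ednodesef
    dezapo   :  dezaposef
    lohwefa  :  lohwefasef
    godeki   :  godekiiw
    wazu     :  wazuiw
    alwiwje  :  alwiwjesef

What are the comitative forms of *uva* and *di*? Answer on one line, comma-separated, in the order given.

The alternation tracks the last vowel of the stem — -iw when the last vowel of the stem is a high vowel (*godeki*, *wazu*); -sef when the last vowel of the stem is a non-high vowel (*ednode*, *dezapo*, *lohwefa*, *alwiwje*).
*uva*: last vowel = /a/, a non-high vowel → -sef → *uvasef*.
*di*: last vowel = /i/, a high vowel → -iw → *diiw*.

uvasef, diiw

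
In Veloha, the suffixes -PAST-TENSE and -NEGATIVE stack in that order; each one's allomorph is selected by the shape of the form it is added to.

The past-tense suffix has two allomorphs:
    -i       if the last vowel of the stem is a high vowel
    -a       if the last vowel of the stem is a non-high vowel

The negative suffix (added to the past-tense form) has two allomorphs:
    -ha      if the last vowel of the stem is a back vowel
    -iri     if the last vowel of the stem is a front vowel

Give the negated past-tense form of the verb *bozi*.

*bozi* — last vowel /i/ (a high vowel) → -i → *bozii*.
The last vowel of the past-tense form *bozii* is /i/, which is a front vowel, so the negative suffix is -iri, giving *boziiiri*.

boziiiri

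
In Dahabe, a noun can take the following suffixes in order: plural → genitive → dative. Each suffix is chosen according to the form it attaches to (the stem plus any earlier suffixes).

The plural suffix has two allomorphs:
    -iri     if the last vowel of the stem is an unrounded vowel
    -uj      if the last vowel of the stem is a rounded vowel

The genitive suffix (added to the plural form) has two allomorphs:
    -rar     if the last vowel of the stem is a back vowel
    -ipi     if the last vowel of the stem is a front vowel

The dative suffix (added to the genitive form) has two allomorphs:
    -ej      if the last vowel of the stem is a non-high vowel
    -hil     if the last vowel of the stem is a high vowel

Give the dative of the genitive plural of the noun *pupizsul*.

pupizsulujrarej

*pupizsul*: last vowel = /u/, a rounded vowel → -uj → *pupizsuluj*.
The plural form *pupizsuluj*: last vowel = /u/, a back vowel → -rar → *pupizsulujrar*.
The genitive form *pupizsulujrar* — last vowel /a/ (a non-high vowel) → -ej → *pupizsulujrarej*.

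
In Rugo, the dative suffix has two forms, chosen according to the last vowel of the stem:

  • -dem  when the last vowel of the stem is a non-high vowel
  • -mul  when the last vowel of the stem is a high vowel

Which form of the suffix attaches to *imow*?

-dem

The last vowel of *imow* is /o/, which is a non-high vowel, so the suffix is -dem.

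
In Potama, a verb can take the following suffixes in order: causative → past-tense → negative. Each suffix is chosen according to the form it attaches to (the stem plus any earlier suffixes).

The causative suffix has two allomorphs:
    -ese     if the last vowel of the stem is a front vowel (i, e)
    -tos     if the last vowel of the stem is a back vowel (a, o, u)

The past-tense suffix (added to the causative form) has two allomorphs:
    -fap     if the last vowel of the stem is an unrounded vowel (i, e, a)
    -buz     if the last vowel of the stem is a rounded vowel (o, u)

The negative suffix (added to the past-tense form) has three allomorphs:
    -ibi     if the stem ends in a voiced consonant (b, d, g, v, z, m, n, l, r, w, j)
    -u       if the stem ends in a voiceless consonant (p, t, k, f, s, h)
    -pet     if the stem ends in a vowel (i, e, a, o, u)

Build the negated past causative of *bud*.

budtosbuzibi

*bud* — last vowel /u/ (a back vowel) → -tos → *budtos*.
Since the last vowel of the causative form *budtos* is /o/ (a rounded vowel), it takes -buz, giving *budtosbuz*.
Since the final sound of the past-tense form *budtosbuz* is /z/ (a voiced consonant), it takes -ibi, giving *budtosbuzibi*.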